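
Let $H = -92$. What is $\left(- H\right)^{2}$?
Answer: $8464$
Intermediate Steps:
$\left(- H\right)^{2} = \left(\left(-1\right) \left(-92\right)\right)^{2} = 92^{2} = 8464$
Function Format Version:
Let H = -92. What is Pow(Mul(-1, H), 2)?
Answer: 8464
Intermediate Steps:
Pow(Mul(-1, H), 2) = Pow(Mul(-1, -92), 2) = Pow(92, 2) = 8464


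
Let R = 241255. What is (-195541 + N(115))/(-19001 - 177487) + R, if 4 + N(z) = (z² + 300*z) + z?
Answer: 15801286715/65496 ≈ 2.4126e+5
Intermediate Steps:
N(z) = -4 + z² + 301*z (N(z) = -4 + ((z² + 300*z) + z) = -4 + (z² + 301*z) = -4 + z² + 301*z)
(-195541 + N(115))/(-19001 - 177487) + R = (-195541 + (-4 + 115² + 301*115))/(-19001 - 177487) + 241255 = (-195541 + (-4 + 13225 + 34615))/(-196488) + 241255 = (-195541 + 47836)*(-1/196488) + 241255 = -147705*(-1/196488) + 241255 = 49235/65496 + 241255 = 15801286715/65496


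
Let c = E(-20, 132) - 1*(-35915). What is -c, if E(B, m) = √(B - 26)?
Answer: -35915 - I*√46 ≈ -35915.0 - 6.7823*I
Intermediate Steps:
E(B, m) = √(-26 + B)
c = 35915 + I*√46 (c = √(-26 - 20) - 1*(-35915) = √(-46) + 35915 = I*√46 + 35915 = 35915 + I*√46 ≈ 35915.0 + 6.7823*I)
-c = -(35915 + I*√46) = -35915 - I*√46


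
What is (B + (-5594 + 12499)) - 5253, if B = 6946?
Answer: 8598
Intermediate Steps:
(B + (-5594 + 12499)) - 5253 = (6946 + (-5594 + 12499)) - 5253 = (6946 + 6905) - 5253 = 13851 - 5253 = 8598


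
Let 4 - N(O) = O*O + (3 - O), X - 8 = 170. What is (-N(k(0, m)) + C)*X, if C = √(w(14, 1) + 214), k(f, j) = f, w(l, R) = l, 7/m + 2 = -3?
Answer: -178 + 356*√57 ≈ 2509.7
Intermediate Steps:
X = 178 (X = 8 + 170 = 178)
m = -7/5 (m = 7/(-2 - 3) = 7/(-5) = 7*(-⅕) = -7/5 ≈ -1.4000)
N(O) = 1 + O - O² (N(O) = 4 - (O*O + (3 - O)) = 4 - (O² + (3 - O)) = 4 - (3 + O² - O) = 4 + (-3 + O - O²) = 1 + O - O²)
C = 2*√57 (C = √(14 + 214) = √228 = 2*√57 ≈ 15.100)
(-N(k(0, m)) + C)*X = (-(1 + 0 - 1*0²) + 2*√57)*178 = (-(1 + 0 - 1*0) + 2*√57)*178 = (-(1 + 0 + 0) + 2*√57)*178 = (-1*1 + 2*√57)*178 = (-1 + 2*√57)*178 = -178 + 356*√57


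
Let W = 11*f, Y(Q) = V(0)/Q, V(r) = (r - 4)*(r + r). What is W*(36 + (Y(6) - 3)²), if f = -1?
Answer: -495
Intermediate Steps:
V(r) = 2*r*(-4 + r) (V(r) = (-4 + r)*(2*r) = 2*r*(-4 + r))
Y(Q) = 0 (Y(Q) = (2*0*(-4 + 0))/Q = (2*0*(-4))/Q = 0/Q = 0)
W = -11 (W = 11*(-1) = -11)
W*(36 + (Y(6) - 3)²) = -11*(36 + (0 - 3)²) = -11*(36 + (-3)²) = -11*(36 + 9) = -11*45 = -495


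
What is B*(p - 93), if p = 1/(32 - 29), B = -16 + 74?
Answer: -16124/3 ≈ -5374.7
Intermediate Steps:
B = 58
p = ⅓ (p = 1/3 = ⅓ ≈ 0.33333)
B*(p - 93) = 58*(⅓ - 93) = 58*(-278/3) = -16124/3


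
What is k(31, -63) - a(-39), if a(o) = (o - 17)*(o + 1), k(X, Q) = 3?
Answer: -2125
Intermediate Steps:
a(o) = (1 + o)*(-17 + o) (a(o) = (-17 + o)*(1 + o) = (1 + o)*(-17 + o))
k(31, -63) - a(-39) = 3 - (-17 + (-39)² - 16*(-39)) = 3 - (-17 + 1521 + 624) = 3 - 1*2128 = 3 - 2128 = -2125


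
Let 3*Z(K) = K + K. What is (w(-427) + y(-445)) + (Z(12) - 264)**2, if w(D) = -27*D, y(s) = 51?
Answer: 77116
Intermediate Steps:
Z(K) = 2*K/3 (Z(K) = (K + K)/3 = (2*K)/3 = 2*K/3)
(w(-427) + y(-445)) + (Z(12) - 264)**2 = (-27*(-427) + 51) + ((2/3)*12 - 264)**2 = (11529 + 51) + (8 - 264)**2 = 11580 + (-256)**2 = 11580 + 65536 = 77116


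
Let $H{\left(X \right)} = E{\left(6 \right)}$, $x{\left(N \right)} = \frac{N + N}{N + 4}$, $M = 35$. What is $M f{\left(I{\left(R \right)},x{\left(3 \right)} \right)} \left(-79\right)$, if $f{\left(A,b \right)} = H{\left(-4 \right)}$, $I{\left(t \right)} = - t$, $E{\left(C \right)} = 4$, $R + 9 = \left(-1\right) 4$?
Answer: $-11060$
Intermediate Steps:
$x{\left(N \right)} = \frac{2 N}{4 + N}$
$R = -13$ ($R = -9 - 4 = -13$)
$H{\left(X \right)} = 4$
$f{\left(A,b \right)} = 4$
$M f{\left(I{\left(R \right)},x{\left(3 \right)} \right)} \left(-79\right) = 35 \cdot 4 \left(-79\right) = 140 \left(-79\right) = -11060$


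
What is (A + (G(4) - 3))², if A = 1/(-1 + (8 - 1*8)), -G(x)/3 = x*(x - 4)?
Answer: 16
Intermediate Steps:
G(x) = -3*x*(-4 + x) (G(x) = -3*x*(x - 4) = -3*x*(-4 + x))
A = -1 (A = 1/(-1 + (8 - 8)) = 1/(-1 + 0) = 1/(-1) = -1)
(A + (G(4) - 3))² = (-1 + (3*4*(4 - 1*4) - 3))² = (-1 + (3*4*(4 - 4) - 3))² = (-1 + (3*4*0 - 3))² = (-1 + (0 - 3))² = (-1 - 3)² = (-4)² = 16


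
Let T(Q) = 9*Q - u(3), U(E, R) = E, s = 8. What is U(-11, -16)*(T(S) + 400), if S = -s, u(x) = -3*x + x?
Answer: -3674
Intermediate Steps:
u(x) = -2*x
S = -8 (S = -1*8 = -8)
T(Q) = 6 + 9*Q (T(Q) = 9*Q - (-2)*3 = 9*Q - 1*(-6) = 9*Q + 6 = 6 + 9*Q)
U(-11, -16)*(T(S) + 400) = -11*((6 + 9*(-8)) + 400) = -11*((6 - 72) + 400) = -11*(-66 + 400) = -11*334 = -3674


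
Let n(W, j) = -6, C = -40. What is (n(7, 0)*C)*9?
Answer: 2160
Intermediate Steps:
(n(7, 0)*C)*9 = -6*(-40)*9 = 240*9 = 2160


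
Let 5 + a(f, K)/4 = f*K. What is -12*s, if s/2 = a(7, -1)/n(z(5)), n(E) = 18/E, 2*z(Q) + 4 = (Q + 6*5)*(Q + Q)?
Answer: 11072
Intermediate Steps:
z(Q) = -2 + Q*(30 + Q) (z(Q) = -2 + ((Q + 6*5)*(Q + Q))/2 = -2 + ((Q + 30)*(2*Q))/2 = -2 + ((30 + Q)*(2*Q))/2 = -2 + (2*Q*(30 + Q))/2 = -2 + Q*(30 + Q))
a(f, K) = -20 + 4*K*f (a(f, K) = -20 + 4*(f*K) = -20 + 4*(K*f) = -20 + 4*K*f)
s = -2768/3 (s = 2*((-20 + 4*(-1)*7)/((18/(-2 + 5² + 30*5)))) = 2*((-20 - 28)/((18/(-2 + 25 + 150)))) = 2*(-48/(18/173)) = 2*(-48/(18*(1/173))) = 2*(-48/18/173) = 2*(-48*173/18) = 2*(-1384/3) = -2768/3 ≈ -922.67)
-12*s = -12*(-2768/3) = 11072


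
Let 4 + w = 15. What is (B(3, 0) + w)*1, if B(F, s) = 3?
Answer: 14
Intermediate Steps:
w = 11 (w = -4 + 15 = 11)
(B(3, 0) + w)*1 = (3 + 11)*1 = 14*1 = 14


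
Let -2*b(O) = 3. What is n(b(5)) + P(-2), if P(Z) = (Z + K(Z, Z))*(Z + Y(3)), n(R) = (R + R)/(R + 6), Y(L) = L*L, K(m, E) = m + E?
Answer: -128/3 ≈ -42.667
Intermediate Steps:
K(m, E) = E + m
b(O) = -3/2 (b(O) = -½*3 = -3/2)
Y(L) = L²
n(R) = 2*R/(6 + R) (n(R) = (2*R)/(6 + R) = 2*R/(6 + R))
P(Z) = 3*Z*(9 + Z) (P(Z) = (Z + (Z + Z))*(Z + 3²) = (Z + 2*Z)*(Z + 9) = (3*Z)*(9 + Z) = 3*Z*(9 + Z))
n(b(5)) + P(-2) = 2*(-3/2)/(6 - 3/2) + 3*(-2)*(9 - 2) = 2*(-3/2)/(9/2) + 3*(-2)*7 = 2*(-3/2)*(2/9) - 42 = -⅔ - 42 = -128/3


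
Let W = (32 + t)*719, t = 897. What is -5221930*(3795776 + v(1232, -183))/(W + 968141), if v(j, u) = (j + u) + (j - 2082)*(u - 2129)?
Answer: -1671605067125/90894 ≈ -1.8391e+7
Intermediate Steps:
v(j, u) = j + u + (-2129 + u)*(-2082 + j) (v(j, u) = (j + u) + (-2082 + j)*(-2129 + u) = (j + u) + (-2129 + u)*(-2082 + j) = j + u + (-2129 + u)*(-2082 + j))
W = 667951 (W = (32 + 897)*719 = 929*719 = 667951)
-5221930*(3795776 + v(1232, -183))/(W + 968141) = -5221930*(3795776 + (4432578 - 2128*1232 - 2081*(-183) + 1232*(-183)))/(667951 + 968141) = -5221930/(1636092/(3795776 + (4432578 - 2621696 + 380823 - 225456))) = -5221930/(1636092/(3795776 + 1966249)) = -5221930/(1636092/5762025) = -5221930/(1636092*(1/5762025)) = -5221930/181788/640225 = -5221930*640225/181788 = -1671605067125/90894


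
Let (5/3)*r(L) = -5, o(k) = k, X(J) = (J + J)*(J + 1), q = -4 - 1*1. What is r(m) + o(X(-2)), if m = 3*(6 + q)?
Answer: 1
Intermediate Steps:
q = -5 (q = -4 - 1 = -5)
X(J) = 2*J*(1 + J) (X(J) = (2*J)*(1 + J) = 2*J*(1 + J))
m = 3 (m = 3*(6 - 5) = 3*1 = 3)
r(L) = -3 (r(L) = (⅗)*(-5) = -3)
r(m) + o(X(-2)) = -3 + 2*(-2)*(1 - 2) = -3 + 2*(-2)*(-1) = -3 + 4 = 1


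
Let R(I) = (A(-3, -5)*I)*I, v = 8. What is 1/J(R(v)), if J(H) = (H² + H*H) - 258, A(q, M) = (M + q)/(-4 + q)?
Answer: 49/511646 ≈ 9.5769e-5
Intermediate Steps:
A(q, M) = (M + q)/(-4 + q)
R(I) = 8*I²/7 (R(I) = (((-5 - 3)/(-4 - 3))*I)*I = ((-8/(-7))*I)*I = ((-⅐*(-8))*I)*I = (8*I/7)*I = 8*I²/7)
J(H) = -258 + 2*H² (J(H) = (H² + H²) - 258 = 2*H² - 258 = -258 + 2*H²)
1/J(R(v)) = 1/(-258 + 2*((8/7)*8²)²) = 1/(-258 + 2*((8/7)*64)²) = 1/(-258 + 2*(512/7)²) = 1/(-258 + 2*(262144/49)) = 1/(-258 + 524288/49) = 1/(511646/49) = 49/511646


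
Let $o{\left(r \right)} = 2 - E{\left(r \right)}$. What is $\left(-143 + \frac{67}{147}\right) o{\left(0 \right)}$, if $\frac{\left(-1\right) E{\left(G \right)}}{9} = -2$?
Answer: $\frac{335264}{147} \approx 2280.7$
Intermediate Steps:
$E{\left(G \right)} = 18$ ($E{\left(G \right)} = \left(-9\right) \left(-2\right) = 18$)
$o{\left(r \right)} = -16$ ($o{\left(r \right)} = 2 - 18 = -16$)
$\left(-143 + \frac{67}{147}\right) o{\left(0 \right)} = \left(-143 + \frac{67}{147}\right) \left(-16\right) = \left(- \frac{20954}{147}\right) \left(-16\right) = \frac{335264}{147}$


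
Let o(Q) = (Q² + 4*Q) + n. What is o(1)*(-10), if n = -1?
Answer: -40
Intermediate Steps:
o(Q) = -1 + Q² + 4*Q (o(Q) = (Q² + 4*Q) - 1 = -1 + Q² + 4*Q)
o(1)*(-10) = (-1 + 1² + 4*1)*(-10) = (-1 + 1 + 4)*(-10) = 4*(-10) = -40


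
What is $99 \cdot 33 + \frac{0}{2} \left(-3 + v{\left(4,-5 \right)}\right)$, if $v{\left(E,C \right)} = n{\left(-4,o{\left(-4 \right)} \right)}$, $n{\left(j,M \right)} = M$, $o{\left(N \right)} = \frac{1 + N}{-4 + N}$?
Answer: $3267$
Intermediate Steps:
$o{\left(N \right)} = \frac{1 + N}{-4 + N}$
$v{\left(E,C \right)} = \frac{3}{8}$ ($v{\left(E,C \right)} = \frac{1 - 4}{-4 - 4} = \frac{1}{-8} \left(-3\right) = \left(- \frac{1}{8}\right) \left(-3\right) = \frac{3}{8}$)
$99 \cdot 33 + \frac{0}{2} \left(-3 + v{\left(4,-5 \right)}\right) = 99 \cdot 33 + \frac{0}{2} \left(-3 + \frac{3}{8}\right) = 3267 + 0 \cdot \frac{1}{2} \left(- \frac{21}{8}\right) = 3267 + 0 \left(- \frac{21}{8}\right) = 3267 + 0 = 3267$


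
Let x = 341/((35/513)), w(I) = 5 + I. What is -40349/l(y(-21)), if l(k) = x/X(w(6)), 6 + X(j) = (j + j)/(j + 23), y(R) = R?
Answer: 128511565/2973861 ≈ 43.214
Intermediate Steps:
X(j) = -6 + 2*j/(23 + j) (X(j) = -6 + (j + j)/(j + 23) = -6 + (2*j)/(23 + j) = -6 + 2*j/(23 + j))
x = 174933/35 (x = 341/((35*(1/513))) = 341/(35/513) = 341*(513/35) = 174933/35 ≈ 4998.1)
l(k) = -2973861/3185 (l(k) = 174933/(35*((2*(-69 - 2*(5 + 6))/(23 + (5 + 6))))) = 174933/(35*((2*(-69 - 2*11)/(23 + 11)))) = 174933/(35*((2*(-69 - 22)/34))) = 174933/(35*((2*(1/34)*(-91)))) = 174933/(35*(-91/17)) = (174933/35)*(-17/91) = -2973861/3185)
-40349/l(y(-21)) = -40349/(-2973861/3185) = -40349*(-3185/2973861) = 128511565/2973861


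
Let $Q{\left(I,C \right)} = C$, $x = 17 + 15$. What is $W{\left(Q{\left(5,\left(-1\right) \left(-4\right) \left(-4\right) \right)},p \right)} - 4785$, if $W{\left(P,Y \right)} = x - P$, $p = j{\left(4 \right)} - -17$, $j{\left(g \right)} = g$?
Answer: $-4737$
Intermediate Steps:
$x = 32$
$p = 21$ ($p = 4 - -17 = 4 + 17 = 21$)
$W{\left(P,Y \right)} = 32 - P$
$W{\left(Q{\left(5,\left(-1\right) \left(-4\right) \left(-4\right) \right)},p \right)} - 4785 = \left(32 - \left(-1\right) \left(-4\right) \left(-4\right)\right) - 4785 = \left(32 - 4 \left(-4\right)\right) - 4785 = \left(32 - -16\right) - 4785 = \left(32 + 16\right) - 4785 = 48 - 4785 = -4737$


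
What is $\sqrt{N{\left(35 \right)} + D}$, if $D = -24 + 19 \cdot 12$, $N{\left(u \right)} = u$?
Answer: $\sqrt{239} \approx 15.46$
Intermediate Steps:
$D = 204$ ($D = -24 + 228 = 204$)
$\sqrt{N{\left(35 \right)} + D} = \sqrt{35 + 204} = \sqrt{239}$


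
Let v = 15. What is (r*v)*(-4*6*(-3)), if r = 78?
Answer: 84240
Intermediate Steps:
(r*v)*(-4*6*(-3)) = (78*15)*(-4*6*(-3)) = 1170*(-24*(-3)) = 1170*72 = 84240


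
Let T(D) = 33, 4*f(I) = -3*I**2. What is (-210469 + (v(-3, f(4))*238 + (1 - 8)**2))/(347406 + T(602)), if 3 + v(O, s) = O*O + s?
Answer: -70616/115813 ≈ -0.60974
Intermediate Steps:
f(I) = -3*I**2/4 (f(I) = (-3*I**2)/4 = -3*I**2/4)
v(O, s) = -3 + s + O**2 (v(O, s) = -3 + (O*O + s) = -3 + (O**2 + s) = -3 + (s + O**2) = -3 + s + O**2)
(-210469 + (v(-3, f(4))*238 + (1 - 8)**2))/(347406 + T(602)) = (-210469 + ((-3 - 3/4*4**2 + (-3)**2)*238 + (1 - 8)**2))/(347406 + 33) = (-210469 + ((-3 - 3/4*16 + 9)*238 + (-7)**2))/347439 = (-210469 + ((-3 - 12 + 9)*238 + 49))*(1/347439) = (-210469 + (-6*238 + 49))*(1/347439) = (-210469 + (-1428 + 49))*(1/347439) = (-210469 - 1379)*(1/347439) = -211848*1/347439 = -70616/115813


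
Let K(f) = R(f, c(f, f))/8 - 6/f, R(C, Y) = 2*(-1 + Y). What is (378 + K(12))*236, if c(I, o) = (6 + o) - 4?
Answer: 89857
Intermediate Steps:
c(I, o) = 2 + o
R(C, Y) = -2 + 2*Y
K(f) = ¼ - 6/f + f/4 (K(f) = (-2 + 2*(2 + f))/8 - 6/f = (-2 + (4 + 2*f))*(⅛) - 6/f = (2 + 2*f)*(⅛) - 6/f = (¼ + f/4) - 6/f = ¼ - 6/f + f/4)
(378 + K(12))*236 = (378 + (¼)*(-24 + 12*(1 + 12))/12)*236 = (378 + (¼)*(1/12)*(-24 + 12*13))*236 = (378 + (¼)*(1/12)*(-24 + 156))*236 = (378 + (¼)*(1/12)*132)*236 = (378 + 11/4)*236 = (1523/4)*236 = 89857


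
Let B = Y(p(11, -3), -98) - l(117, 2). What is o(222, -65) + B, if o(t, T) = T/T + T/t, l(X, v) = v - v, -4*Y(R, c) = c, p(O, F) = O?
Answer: 2798/111 ≈ 25.207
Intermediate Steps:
Y(R, c) = -c/4
l(X, v) = 0
o(t, T) = 1 + T/t
B = 49/2 (B = -1/4*(-98) - 1*0 = 49/2 + 0 = 49/2 ≈ 24.500)
o(222, -65) + B = (-65 + 222)/222 + 49/2 = (1/222)*157 + 49/2 = 157/222 + 49/2 = 2798/111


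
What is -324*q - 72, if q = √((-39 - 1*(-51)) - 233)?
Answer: -72 - 324*I*√221 ≈ -72.0 - 4816.6*I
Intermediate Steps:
q = I*√221 (q = √((-39 + 51) - 233) = √(12 - 233) = √(-221) = I*√221 ≈ 14.866*I)
-324*q - 72 = -324*I*√221 - 72 = -72 - 324*I*√221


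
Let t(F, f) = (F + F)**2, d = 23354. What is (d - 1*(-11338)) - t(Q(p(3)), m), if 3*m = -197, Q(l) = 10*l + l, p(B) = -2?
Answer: 32756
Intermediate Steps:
Q(l) = 11*l
m = -197/3 (m = (1/3)*(-197) = -197/3 ≈ -65.667)
t(F, f) = 4*F**2 (t(F, f) = (2*F)**2 = 4*F**2)
(d - 1*(-11338)) - t(Q(p(3)), m) = (23354 - 1*(-11338)) - 4*(11*(-2))**2 = (23354 + 11338) - 4*(-22)**2 = 34692 - 4*484 = 34692 - 1*1936 = 34692 - 1936 = 32756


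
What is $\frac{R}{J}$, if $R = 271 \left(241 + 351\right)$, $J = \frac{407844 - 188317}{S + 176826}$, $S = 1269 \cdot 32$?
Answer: $\frac{4983338784}{31361} \approx 1.589 \cdot 10^{5}$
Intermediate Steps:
$S = 40608$
$J = \frac{31361}{31062}$ ($J = \frac{407844 - 188317}{40608 + 176826} = \frac{219527}{217434} = 219527 \cdot \frac{1}{217434} = \frac{31361}{31062} \approx 1.0096$)
$R = 160432$ ($R = 271 \cdot 592 = 160432$)
$\frac{R}{J} = \frac{160432}{\frac{31361}{31062}} = 160432 \cdot \frac{31062}{31361} = \frac{4983338784}{31361}$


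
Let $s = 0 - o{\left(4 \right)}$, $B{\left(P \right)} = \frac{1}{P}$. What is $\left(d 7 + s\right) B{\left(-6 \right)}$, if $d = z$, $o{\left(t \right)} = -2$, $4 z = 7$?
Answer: $- \frac{19}{8} \approx -2.375$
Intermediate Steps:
$z = \frac{7}{4}$ ($z = \frac{1}{4} \cdot 7 = \frac{7}{4} \approx 1.75$)
$d = \frac{7}{4} \approx 1.75$
$s = 2$ ($s = 0 - -2 = 0 + 2 = 2$)
$\left(d 7 + s\right) B{\left(-6 \right)} = \frac{\frac{7}{4} \cdot 7 + 2}{-6} = \left(\frac{49}{4} + 2\right) \left(- \frac{1}{6}\right) = \frac{57}{4} \left(- \frac{1}{6}\right) = - \frac{19}{8}$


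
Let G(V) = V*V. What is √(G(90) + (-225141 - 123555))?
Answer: 6*I*√9461 ≈ 583.61*I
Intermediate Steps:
G(V) = V²
√(G(90) + (-225141 - 123555)) = √(90² + (-225141 - 123555)) = √(8100 - 348696) = √(-340596) = 6*I*√9461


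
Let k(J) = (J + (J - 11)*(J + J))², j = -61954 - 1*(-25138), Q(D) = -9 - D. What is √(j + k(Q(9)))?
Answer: 2*√253965 ≈ 1007.9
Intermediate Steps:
j = -36816 (j = -61954 + 25138 = -36816)
k(J) = (J + 2*J*(-11 + J))² (k(J) = (J + (-11 + J)*(2*J))² = (J + 2*J*(-11 + J))²)
√(j + k(Q(9))) = √(-36816 + (-9 - 1*9)²*(-21 + 2*(-9 - 1*9))²) = √(-36816 + (-9 - 9)²*(-21 + 2*(-9 - 9))²) = √(-36816 + (-18)²*(-21 + 2*(-18))²) = √(-36816 + 324*(-21 - 36)²) = √(-36816 + 324*(-57)²) = √(-36816 + 324*3249) = √(-36816 + 1052676) = √1015860 = 2*√253965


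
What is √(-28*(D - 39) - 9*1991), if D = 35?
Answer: I*√17807 ≈ 133.44*I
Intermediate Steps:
√(-28*(D - 39) - 9*1991) = √(-28*(35 - 39) - 9*1991) = √(-28*(-4) - 17919) = √(112 - 17919) = √(-17807) = I*√17807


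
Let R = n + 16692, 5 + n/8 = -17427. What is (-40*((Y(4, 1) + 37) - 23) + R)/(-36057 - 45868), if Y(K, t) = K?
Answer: 123484/81925 ≈ 1.5073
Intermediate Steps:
n = -139456 (n = -40 + 8*(-17427) = -40 - 139416 = -139456)
R = -122764 (R = -139456 + 16692 = -122764)
(-40*((Y(4, 1) + 37) - 23) + R)/(-36057 - 45868) = (-40*((4 + 37) - 23) - 122764)/(-36057 - 45868) = (-40*(41 - 23) - 122764)/(-81925) = (-40*18 - 122764)*(-1/81925) = (-720 - 122764)*(-1/81925) = -123484*(-1/81925) = 123484/81925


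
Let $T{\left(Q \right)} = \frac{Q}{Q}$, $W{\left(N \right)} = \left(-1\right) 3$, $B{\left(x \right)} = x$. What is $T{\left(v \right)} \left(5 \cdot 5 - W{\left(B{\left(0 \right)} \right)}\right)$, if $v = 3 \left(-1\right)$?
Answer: $28$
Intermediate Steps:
$W{\left(N \right)} = -3$
$v = -3$
$T{\left(Q \right)} = 1$
$T{\left(v \right)} \left(5 \cdot 5 - W{\left(B{\left(0 \right)} \right)}\right) = 1 \left(5 \cdot 5 - -3\right) = 1 \left(25 + 3\right) = 1 \cdot 28 = 28$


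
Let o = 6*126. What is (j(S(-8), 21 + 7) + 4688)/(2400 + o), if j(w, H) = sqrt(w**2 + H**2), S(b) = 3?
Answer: 1172/789 + sqrt(793)/3156 ≈ 1.4943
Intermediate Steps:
o = 756
j(w, H) = sqrt(H**2 + w**2)
(j(S(-8), 21 + 7) + 4688)/(2400 + o) = (sqrt((21 + 7)**2 + 3**2) + 4688)/(2400 + 756) = (sqrt(28**2 + 9) + 4688)/3156 = (sqrt(784 + 9) + 4688)*(1/3156) = (sqrt(793) + 4688)*(1/3156) = (4688 + sqrt(793))*(1/3156) = 1172/789 + sqrt(793)/3156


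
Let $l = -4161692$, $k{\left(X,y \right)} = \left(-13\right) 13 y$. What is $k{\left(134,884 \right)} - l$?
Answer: $4012296$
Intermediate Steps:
$k{\left(X,y \right)} = - 169 y$
$k{\left(134,884 \right)} - l = \left(-169\right) 884 - -4161692 = -149396 + 4161692 = 4012296$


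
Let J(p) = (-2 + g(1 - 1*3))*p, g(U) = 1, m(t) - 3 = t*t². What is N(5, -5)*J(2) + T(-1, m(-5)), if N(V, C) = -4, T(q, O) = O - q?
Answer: -113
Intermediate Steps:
m(t) = 3 + t³ (m(t) = 3 + t*t² = 3 + t³)
J(p) = -p (J(p) = (-2 + 1)*p = -p)
N(5, -5)*J(2) + T(-1, m(-5)) = -(-4)*2 + ((3 + (-5)³) - 1*(-1)) = -4*(-2) + ((3 - 125) + 1) = 8 + (-122 + 1) = 8 - 121 = -113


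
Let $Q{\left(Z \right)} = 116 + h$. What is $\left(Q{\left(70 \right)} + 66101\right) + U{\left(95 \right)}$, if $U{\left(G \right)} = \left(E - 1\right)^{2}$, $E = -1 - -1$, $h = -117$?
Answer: $66101$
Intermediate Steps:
$E = 0$ ($E = -1 + 1 = 0$)
$Q{\left(Z \right)} = -1$ ($Q{\left(Z \right)} = 116 - 117 = -1$)
$U{\left(G \right)} = 1$ ($U{\left(G \right)} = \left(0 - 1\right)^{2} = \left(-1\right)^{2} = 1$)
$\left(Q{\left(70 \right)} + 66101\right) + U{\left(95 \right)} = \left(-1 + 66101\right) + 1 = 66100 + 1 = 66101$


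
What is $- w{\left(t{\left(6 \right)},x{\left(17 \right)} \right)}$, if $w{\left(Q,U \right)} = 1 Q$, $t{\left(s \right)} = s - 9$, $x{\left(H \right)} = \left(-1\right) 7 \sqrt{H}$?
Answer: $3$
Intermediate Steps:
$x{\left(H \right)} = - 7 \sqrt{H}$
$t{\left(s \right)} = -9 + s$
$w{\left(Q,U \right)} = Q$
$- w{\left(t{\left(6 \right)},x{\left(17 \right)} \right)} = - (-9 + 6) = \left(-1\right) \left(-3\right) = 3$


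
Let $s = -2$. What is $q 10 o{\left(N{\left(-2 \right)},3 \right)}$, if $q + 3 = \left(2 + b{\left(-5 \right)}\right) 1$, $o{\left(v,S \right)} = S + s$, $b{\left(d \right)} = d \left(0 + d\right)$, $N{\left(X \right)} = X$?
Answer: $240$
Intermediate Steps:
$b{\left(d \right)} = d^{2}$ ($b{\left(d \right)} = d d = d^{2}$)
$o{\left(v,S \right)} = -2 + S$ ($o{\left(v,S \right)} = S - 2 = -2 + S$)
$q = 24$ ($q = -3 + \left(2 + \left(-5\right)^{2}\right) 1 = -3 + \left(2 + 25\right) 1 = -3 + 27 \cdot 1 = -3 + 27 = 24$)
$q 10 o{\left(N{\left(-2 \right)},3 \right)} = 24 \cdot 10 \left(-2 + 3\right) = 240 \cdot 1 = 240$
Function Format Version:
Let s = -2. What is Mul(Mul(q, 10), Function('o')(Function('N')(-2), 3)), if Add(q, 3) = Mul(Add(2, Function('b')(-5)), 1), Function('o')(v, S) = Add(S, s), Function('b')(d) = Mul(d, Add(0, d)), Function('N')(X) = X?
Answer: 240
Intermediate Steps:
Function('b')(d) = Pow(d, 2) (Function('b')(d) = Mul(d, d) = Pow(d, 2))
Function('o')(v, S) = Add(-2, S) (Function('o')(v, S) = Add(S, -2) = Add(-2, S))
q = 24 (q = Add(-3, Mul(Add(2, Pow(-5, 2)), 1)) = Add(-3, Mul(Add(2, 25), 1)) = Add(-3, Mul(27, 1)) = Add(-3, 27) = 24)
Mul(Mul(q, 10), Function('o')(Function('N')(-2), 3)) = Mul(Mul(24, 10), Add(-2, 3)) = Mul(240, 1) = 240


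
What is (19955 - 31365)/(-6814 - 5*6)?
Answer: 5705/3422 ≈ 1.6672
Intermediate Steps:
(19955 - 31365)/(-6814 - 5*6) = -11410/(-6814 - 30) = -11410/(-6844) = -11410*(-1/6844) = 5705/3422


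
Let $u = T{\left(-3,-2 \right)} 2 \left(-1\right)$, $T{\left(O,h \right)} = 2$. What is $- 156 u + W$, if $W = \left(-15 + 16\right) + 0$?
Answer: $625$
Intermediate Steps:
$W = 1$ ($W = 1 + 0 = 1$)
$u = -4$ ($u = 2 \cdot 2 \left(-1\right) = 4 \left(-1\right) = -4$)
$- 156 u + W = \left(-156\right) \left(-4\right) + 1 = 624 + 1 = 625$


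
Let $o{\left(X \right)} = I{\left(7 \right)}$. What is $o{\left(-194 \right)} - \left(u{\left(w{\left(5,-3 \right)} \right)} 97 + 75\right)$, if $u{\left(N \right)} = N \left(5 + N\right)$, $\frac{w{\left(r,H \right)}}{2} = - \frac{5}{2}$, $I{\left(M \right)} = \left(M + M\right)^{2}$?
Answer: $121$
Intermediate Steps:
$I{\left(M \right)} = 4 M^{2}$ ($I{\left(M \right)} = \left(2 M\right)^{2} = 4 M^{2}$)
$w{\left(r,H \right)} = -5$ ($w{\left(r,H \right)} = 2 \left(- \frac{5}{2}\right) = -5$)
$o{\left(X \right)} = 196$ ($o{\left(X \right)} = 4 \cdot 7^{2} = 4 \cdot 49 = 196$)
$o{\left(-194 \right)} - \left(u{\left(w{\left(5,-3 \right)} \right)} 97 + 75\right) = 196 - \left(- 5 \left(5 - 5\right) 97 + 75\right) = 196 - \left(\left(-5\right) 0 \cdot 97 + 75\right) = 196 - \left(0 \cdot 97 + 75\right) = 196 - \left(0 + 75\right) = 196 - 75 = 121$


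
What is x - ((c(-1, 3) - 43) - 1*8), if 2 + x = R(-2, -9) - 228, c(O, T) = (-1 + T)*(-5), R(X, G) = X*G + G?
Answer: -160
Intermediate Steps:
R(X, G) = G + G*X (R(X, G) = G*X + G = G + G*X)
c(O, T) = 5 - 5*T
x = -221 (x = -2 + (-9*(1 - 2) - 228) = -2 + (-9*(-1) - 228) = -2 + (9 - 228) = -2 - 219 = -221)
x - ((c(-1, 3) - 43) - 1*8) = -221 - (((5 - 5*3) - 43) - 1*8) = -221 - (((5 - 15) - 43) - 8) = -221 - ((-10 - 43) - 8) = -221 - (-53 - 8) = -221 - 1*(-61) = -221 + 61 = -160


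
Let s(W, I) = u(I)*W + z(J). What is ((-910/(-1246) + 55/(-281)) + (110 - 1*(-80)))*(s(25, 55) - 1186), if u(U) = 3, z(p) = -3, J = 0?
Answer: -5308299120/25009 ≈ -2.1226e+5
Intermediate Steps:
s(W, I) = -3 + 3*W (s(W, I) = 3*W - 3 = -3 + 3*W)
((-910/(-1246) + 55/(-281)) + (110 - 1*(-80)))*(s(25, 55) - 1186) = ((-910/(-1246) + 55/(-281)) + (110 - 1*(-80)))*((-3 + 3*25) - 1186) = ((-910*(-1/1246) + 55*(-1/281)) + (110 + 80))*((-3 + 75) - 1186) = ((65/89 - 55/281) + 190)*(72 - 1186) = (13370/25009 + 190)*(-1114) = (4765080/25009)*(-1114) = -5308299120/25009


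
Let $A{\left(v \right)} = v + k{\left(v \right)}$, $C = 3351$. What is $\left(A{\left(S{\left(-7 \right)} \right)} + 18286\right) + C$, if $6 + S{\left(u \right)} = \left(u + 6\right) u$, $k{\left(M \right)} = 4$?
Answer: $21642$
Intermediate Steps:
$S{\left(u \right)} = -6 + u \left(6 + u\right)$ ($S{\left(u \right)} = -6 + \left(u + 6\right) u = -6 + \left(6 + u\right) u = -6 + u \left(6 + u\right)$)
$A{\left(v \right)} = 4 + v$ ($A{\left(v \right)} = v + 4 = 4 + v$)
$\left(A{\left(S{\left(-7 \right)} \right)} + 18286\right) + C = \left(\left(4 + \left(-6 + \left(-7\right)^{2} + 6 \left(-7\right)\right)\right) + 18286\right) + 3351 = \left(\left(4 - -1\right) + 18286\right) + 3351 = \left(\left(4 + 1\right) + 18286\right) + 3351 = \left(5 + 18286\right) + 3351 = 18291 + 3351 = 21642$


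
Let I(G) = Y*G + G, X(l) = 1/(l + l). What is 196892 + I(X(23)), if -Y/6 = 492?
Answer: 9054081/46 ≈ 1.9683e+5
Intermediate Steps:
Y = -2952 (Y = -6*492 = -2952)
X(l) = 1/(2*l)
I(G) = -2951*G (I(G) = -2952*G + G = -2951*G)
196892 + I(X(23)) = 196892 - 2951/(2*23) = 196892 - 2951*1/46 = 196892 - 2951/46 = 9054081/46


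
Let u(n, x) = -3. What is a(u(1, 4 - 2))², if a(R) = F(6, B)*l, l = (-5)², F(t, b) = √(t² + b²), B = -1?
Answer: 23125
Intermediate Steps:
F(t, b) = √(b² + t²)
l = 25
a(R) = 25*√37 (a(R) = √((-1)² + 6²)*25 = √(1 + 36)*25 = √37*25 = 25*√37)
a(u(1, 4 - 2))² = (25*√37)² = 23125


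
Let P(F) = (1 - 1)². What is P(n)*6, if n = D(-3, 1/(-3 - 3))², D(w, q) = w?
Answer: 0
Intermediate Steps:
n = 9 (n = (-3)² = 9)
P(F) = 0 (P(F) = 0² = 0)
P(n)*6 = 0*6 = 0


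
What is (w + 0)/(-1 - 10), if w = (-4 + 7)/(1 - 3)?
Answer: 3/22 ≈ 0.13636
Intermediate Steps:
w = -3/2 (w = 3/(-2) = 3*(-1/2) = -3/2 ≈ -1.5000)
(w + 0)/(-1 - 10) = (-3/2 + 0)/(-1 - 10) = -3/2/(-11) = -3/2*(-1/11) = 3/22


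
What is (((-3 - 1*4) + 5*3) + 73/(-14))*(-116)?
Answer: -2262/7 ≈ -323.14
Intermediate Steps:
(((-3 - 1*4) + 5*3) + 73/(-14))*(-116) = (((-3 - 4) + 15) + 73*(-1/14))*(-116) = ((-7 + 15) - 73/14)*(-116) = (8 - 73/14)*(-116) = (39/14)*(-116) = -2262/7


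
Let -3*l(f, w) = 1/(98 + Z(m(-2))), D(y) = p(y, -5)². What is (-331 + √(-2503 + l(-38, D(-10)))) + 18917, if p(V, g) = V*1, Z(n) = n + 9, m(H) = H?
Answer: 18586 + I*√27595610/105 ≈ 18586.0 + 50.03*I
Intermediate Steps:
Z(n) = 9 + n
p(V, g) = V
D(y) = y²
l(f, w) = -1/315 (l(f, w) = -1/(3*(98 + (9 - 2))) = -1/(3*(98 + 7)) = -⅓/105 = -⅓*1/105 = -1/315)
(-331 + √(-2503 + l(-38, D(-10)))) + 18917 = (-331 + √(-2503 - 1/315)) + 18917 = (-331 + √(-788446/315)) + 18917 = (-331 + I*√27595610/105) + 18917 = 18586 + I*√27595610/105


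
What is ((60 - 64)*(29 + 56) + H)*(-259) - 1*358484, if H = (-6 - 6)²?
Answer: -307720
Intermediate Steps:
H = 144 (H = (-12)² = 144)
((60 - 64)*(29 + 56) + H)*(-259) - 1*358484 = ((60 - 64)*(29 + 56) + 144)*(-259) - 1*358484 = (-4*85 + 144)*(-259) - 358484 = (-340 + 144)*(-259) - 358484 = -196*(-259) - 358484 = 50764 - 358484 = -307720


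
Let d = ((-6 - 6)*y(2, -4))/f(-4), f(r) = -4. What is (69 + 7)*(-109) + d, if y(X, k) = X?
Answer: -8278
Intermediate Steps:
d = 6 (d = ((-6 - 6)*2)/(-4) = -12*2*(-1/4) = -24*(-1/4) = 6)
(69 + 7)*(-109) + d = (69 + 7)*(-109) + 6 = 76*(-109) + 6 = -8284 + 6 = -8278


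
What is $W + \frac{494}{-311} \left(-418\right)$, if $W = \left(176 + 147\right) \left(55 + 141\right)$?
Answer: $\frac{19895280}{311} \approx 63972.0$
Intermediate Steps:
$W = 63308$ ($W = 323 \cdot 196 = 63308$)
$W + \frac{494}{-311} \left(-418\right) = 63308 + \frac{494}{-311} \left(-418\right) = 63308 + 494 \left(- \frac{1}{311}\right) \left(-418\right) = 63308 - - \frac{206492}{311} = 63308 + \frac{206492}{311} = \frac{19895280}{311}$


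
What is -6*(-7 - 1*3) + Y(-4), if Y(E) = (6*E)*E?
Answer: 156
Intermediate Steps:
Y(E) = 6*E**2
-6*(-7 - 1*3) + Y(-4) = -6*(-7 - 1*3) + 6*(-4)**2 = -6*(-7 - 3) + 6*16 = -6*(-10) + 96 = 60 + 96 = 156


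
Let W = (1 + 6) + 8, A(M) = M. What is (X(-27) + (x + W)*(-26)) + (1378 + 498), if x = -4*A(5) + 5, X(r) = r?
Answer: 1849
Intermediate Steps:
W = 15 (W = 7 + 8 = 15)
x = -15 (x = -4*5 + 5 = -20 + 5 = -15)
(X(-27) + (x + W)*(-26)) + (1378 + 498) = (-27 + (-15 + 15)*(-26)) + (1378 + 498) = (-27 + 0*(-26)) + 1876 = (-27 + 0) + 1876 = -27 + 1876 = 1849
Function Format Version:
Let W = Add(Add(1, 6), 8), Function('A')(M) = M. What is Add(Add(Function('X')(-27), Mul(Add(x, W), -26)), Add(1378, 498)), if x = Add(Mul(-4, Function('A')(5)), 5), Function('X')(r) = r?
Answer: 1849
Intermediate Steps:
W = 15 (W = Add(7, 8) = 15)
x = -15 (x = Add(Mul(-4, 5), 5) = Add(-20, 5) = -15)
Add(Add(Function('X')(-27), Mul(Add(x, W), -26)), Add(1378, 498)) = Add(Add(-27, Mul(Add(-15, 15), -26)), Add(1378, 498)) = Add(Add(-27, Mul(0, -26)), 1876) = Add(Add(-27, 0), 1876) = Add(-27, 1876) = 1849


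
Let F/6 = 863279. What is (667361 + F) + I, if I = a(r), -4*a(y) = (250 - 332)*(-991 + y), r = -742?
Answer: 11623017/2 ≈ 5.8115e+6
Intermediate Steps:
F = 5179674 (F = 6*863279 = 5179674)
a(y) = -40631/2 + 41*y/2 (a(y) = -(250 - 332)*(-991 + y)/4 = -(-41)*(-991 + y)/2 = -(81262 - 82*y)/4 = -40631/2 + 41*y/2)
I = -71053/2 (I = -40631/2 + (41/2)*(-742) = -40631/2 - 15211 = -71053/2 ≈ -35527.)
(667361 + F) + I = (667361 + 5179674) - 71053/2 = 5847035 - 71053/2 = 11623017/2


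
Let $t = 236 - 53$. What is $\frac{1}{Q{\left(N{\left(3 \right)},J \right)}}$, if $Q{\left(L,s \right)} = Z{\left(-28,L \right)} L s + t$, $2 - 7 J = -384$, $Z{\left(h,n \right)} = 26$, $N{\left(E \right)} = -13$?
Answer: $- \frac{7}{129187} \approx -5.4185 \cdot 10^{-5}$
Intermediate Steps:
$J = \frac{386}{7}$ ($J = \frac{2}{7} - - \frac{384}{7} = \frac{2}{7} + \frac{384}{7} = \frac{386}{7} \approx 55.143$)
$t = 183$ ($t = 236 - 53 = 183$)
$Q{\left(L,s \right)} = 183 + 26 L s$ ($Q{\left(L,s \right)} = 26 L s + 183 = 183 + 26 L s$)
$\frac{1}{Q{\left(N{\left(3 \right)},J \right)}} = \frac{1}{183 + 26 \left(-13\right) \frac{386}{7}} = \frac{1}{183 - \frac{130468}{7}} = \frac{1}{- \frac{129187}{7}} = - \frac{7}{129187}$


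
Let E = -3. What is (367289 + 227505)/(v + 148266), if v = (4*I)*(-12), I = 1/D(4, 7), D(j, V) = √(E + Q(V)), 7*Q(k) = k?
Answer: 2449659089/610633553 - 1189588*I*√2/1831900659 ≈ 4.0117 - 0.00091835*I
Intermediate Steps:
Q(k) = k/7
D(j, V) = √(-3 + V/7)
I = -I*√2/2 (I = 1/(√(-147 + 7*7)/7) = 1/(√(-147 + 49)/7) = 1/(√(-98)/7) = 1/((7*I*√2)/7) = 1/(I*√2) = -I*√2/2 ≈ -0.70711*I)
v = 24*I*√2 (v = (4*(-I*√2/2))*(-12) = -2*I*√2*(-12) = 24*I*√2 ≈ 33.941*I)
(367289 + 227505)/(v + 148266) = (367289 + 227505)/(24*I*√2 + 148266) = 594794/(148266 + 24*I*√2)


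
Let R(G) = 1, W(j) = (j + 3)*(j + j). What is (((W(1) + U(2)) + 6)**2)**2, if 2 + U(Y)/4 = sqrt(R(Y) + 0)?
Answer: 10000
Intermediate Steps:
W(j) = 2*j*(3 + j) (W(j) = (3 + j)*(2*j) = 2*j*(3 + j))
U(Y) = -4 (U(Y) = -8 + 4*sqrt(1 + 0) = -8 + 4*sqrt(1) = -8 + 4*1 = -8 + 4 = -4)
(((W(1) + U(2)) + 6)**2)**2 = (((2*1*(3 + 1) - 4) + 6)**2)**2 = (((2*1*4 - 4) + 6)**2)**2 = (((8 - 4) + 6)**2)**2 = ((4 + 6)**2)**2 = (10**2)**2 = 100**2 = 10000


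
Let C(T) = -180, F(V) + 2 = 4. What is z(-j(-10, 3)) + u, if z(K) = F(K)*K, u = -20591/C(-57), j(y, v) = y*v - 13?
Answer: 36071/180 ≈ 200.39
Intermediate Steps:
F(V) = 2 (F(V) = -2 + 4 = 2)
j(y, v) = -13 + v*y (j(y, v) = v*y - 13 = -13 + v*y)
u = 20591/180 (u = -20591/(-180) = -20591*(-1/180) = 20591/180 ≈ 114.39)
z(K) = 2*K
z(-j(-10, 3)) + u = 2*(-(-13 + 3*(-10))) + 20591/180 = 2*(-(-13 - 30)) + 20591/180 = 2*(-1*(-43)) + 20591/180 = 2*43 + 20591/180 = 86 + 20591/180 = 36071/180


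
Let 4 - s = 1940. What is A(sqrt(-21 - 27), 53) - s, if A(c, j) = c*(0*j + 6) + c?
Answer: 1936 + 28*I*sqrt(3) ≈ 1936.0 + 48.497*I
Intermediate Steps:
s = -1936 (s = 4 - 1*1940 = 4 - 1940 = -1936)
A(c, j) = 7*c (A(c, j) = c*(0 + 6) + c = c*6 + c = 6*c + c = 7*c)
A(sqrt(-21 - 27), 53) - s = 7*sqrt(-21 - 27) - 1*(-1936) = 7*sqrt(-48) + 1936 = 7*(4*I*sqrt(3)) + 1936 = 28*I*sqrt(3) + 1936 = 1936 + 28*I*sqrt(3)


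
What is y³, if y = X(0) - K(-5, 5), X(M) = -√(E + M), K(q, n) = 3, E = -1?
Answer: -(3 + I)³ ≈ -18.0 - 26.0*I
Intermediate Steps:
X(M) = -√(-1 + M)
y = -3 - I (y = -√(-1 + 0) - 1*3 = -√(-1) - 3 = -I - 3 = -3 - I ≈ -3.0 - 1.0*I)
y³ = (-3 - I)³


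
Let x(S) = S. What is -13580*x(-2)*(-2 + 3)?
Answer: 27160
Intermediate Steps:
-13580*x(-2)*(-2 + 3) = -(-27160)*(-2 + 3) = -(-27160) = -13580*(-2) = 27160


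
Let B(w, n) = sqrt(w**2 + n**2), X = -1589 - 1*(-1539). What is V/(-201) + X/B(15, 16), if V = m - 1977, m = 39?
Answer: 646/67 - 50*sqrt(481)/481 ≈ 7.3620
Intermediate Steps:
V = -1938 (V = 39 - 1977 = -1938)
X = -50 (X = -1589 + 1539 = -50)
B(w, n) = sqrt(n**2 + w**2)
V/(-201) + X/B(15, 16) = -1938/(-201) - 50/sqrt(16**2 + 15**2) = -1938*(-1/201) - 50/sqrt(256 + 225) = 646/67 - 50*sqrt(481)/481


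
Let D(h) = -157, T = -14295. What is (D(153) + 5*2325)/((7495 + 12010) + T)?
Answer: 5734/2605 ≈ 2.2012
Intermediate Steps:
(D(153) + 5*2325)/((7495 + 12010) + T) = (-157 + 5*2325)/((7495 + 12010) - 14295) = (-157 + 11625)/(19505 - 14295) = 11468/5210 = 11468*(1/5210) = 5734/2605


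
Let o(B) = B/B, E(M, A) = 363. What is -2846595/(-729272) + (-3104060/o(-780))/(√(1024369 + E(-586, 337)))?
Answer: 2846595/729272 - 1552030*√256183/256183 ≈ -3062.5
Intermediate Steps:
o(B) = 1
-2846595/(-729272) + (-3104060/o(-780))/(√(1024369 + E(-586, 337))) = -2846595/(-729272) + (-3104060/1)/(√(1024369 + 363)) = -2846595*(-1/729272) + (-3104060*1)/(√1024732) = 2846595/729272 - 3104060*√256183/512366 = 2846595/729272 - 1552030*√256183/256183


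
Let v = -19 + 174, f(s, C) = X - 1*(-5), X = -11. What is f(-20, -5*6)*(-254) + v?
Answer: 1679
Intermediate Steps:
f(s, C) = -6 (f(s, C) = -11 - 1*(-5) = -11 + 5 = -6)
v = 155
f(-20, -5*6)*(-254) + v = -6*(-254) + 155 = 1524 + 155 = 1679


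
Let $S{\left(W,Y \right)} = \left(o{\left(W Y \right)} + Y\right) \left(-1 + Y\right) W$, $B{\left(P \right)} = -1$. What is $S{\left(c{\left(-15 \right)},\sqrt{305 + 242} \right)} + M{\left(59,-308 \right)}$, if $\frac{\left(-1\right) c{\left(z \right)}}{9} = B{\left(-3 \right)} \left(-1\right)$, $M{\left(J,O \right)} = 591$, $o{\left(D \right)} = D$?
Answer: $39975 - 72 \sqrt{547} \approx 38291.0$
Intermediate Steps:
$c{\left(z \right)} = -9$ ($c{\left(z \right)} = - 9 \left(\left(-1\right) \left(-1\right)\right) = \left(-9\right) 1 = -9$)
$S{\left(W,Y \right)} = W \left(-1 + Y\right) \left(Y + W Y\right)$ ($S{\left(W,Y \right)} = \left(W Y + Y\right) \left(-1 + Y\right) W = \left(Y + W Y\right) W \left(-1 + Y\right) = W \left(-1 + Y\right) \left(Y + W Y\right)$)
$S{\left(c{\left(-15 \right)},\sqrt{305 + 242} \right)} + M{\left(59,-308 \right)} = - 9 \sqrt{305 + 242} \left(-1 + \sqrt{305 + 242} - -9 - 9 \sqrt{305 + 242}\right) + 591 = - 9 \sqrt{547} \left(-1 + \sqrt{547} + 9 - 9 \sqrt{547}\right) + 591 = - 9 \sqrt{547} \left(8 - 8 \sqrt{547}\right) + 591 = 591 - 9 \sqrt{547} \left(8 - 8 \sqrt{547}\right)$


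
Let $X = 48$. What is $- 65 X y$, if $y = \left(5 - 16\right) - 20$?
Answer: $96720$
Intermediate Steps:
$y = -31$ ($y = -11 - 20 = -31$)
$- 65 X y = \left(-65\right) 48 \left(-31\right) = \left(-3120\right) \left(-31\right) = 96720$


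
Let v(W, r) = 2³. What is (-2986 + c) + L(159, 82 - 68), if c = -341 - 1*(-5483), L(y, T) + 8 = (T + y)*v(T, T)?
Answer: 3532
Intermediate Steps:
v(W, r) = 8
L(y, T) = -8 + 8*T + 8*y (L(y, T) = -8 + (T + y)*8 = -8 + (8*T + 8*y) = -8 + 8*T + 8*y)
c = 5142 (c = -341 + 5483 = 5142)
(-2986 + c) + L(159, 82 - 68) = (-2986 + 5142) + (-8 + 8*(82 - 68) + 8*159) = 2156 + (-8 + 8*14 + 1272) = 2156 + (-8 + 112 + 1272) = 2156 + 1376 = 3532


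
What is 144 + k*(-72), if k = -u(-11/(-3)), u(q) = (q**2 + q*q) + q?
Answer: 2344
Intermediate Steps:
u(q) = q + 2*q**2 (u(q) = (q**2 + q**2) + q = 2*q**2 + q = q + 2*q**2)
k = -275/9 (k = -(-11/(-3))*(1 + 2*(-11/(-3))) = -(-11*(-1/3))*(1 + 2*(-11*(-1/3))) = -11*(1 + 2*(11/3))/3 = -11*(1 + 22/3)/3 = -11*25/(3*3) = -1*275/9 = -275/9 ≈ -30.556)
144 + k*(-72) = 144 - 275/9*(-72) = 144 + 2200 = 2344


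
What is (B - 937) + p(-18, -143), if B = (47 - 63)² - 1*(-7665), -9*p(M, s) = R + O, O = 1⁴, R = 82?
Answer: 62773/9 ≈ 6974.8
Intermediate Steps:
O = 1
p(M, s) = -83/9 (p(M, s) = -(82 + 1)/9 = -⅑*83 = -83/9)
B = 7921 (B = (-16)² + 7665 = 256 + 7665 = 7921)
(B - 937) + p(-18, -143) = (7921 - 937) - 83/9 = 6984 - 83/9 = 62773/9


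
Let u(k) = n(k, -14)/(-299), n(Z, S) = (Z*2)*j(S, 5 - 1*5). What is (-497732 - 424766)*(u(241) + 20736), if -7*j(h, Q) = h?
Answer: -5718657351800/299 ≈ -1.9126e+10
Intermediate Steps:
j(h, Q) = -h/7
n(Z, S) = -2*S*Z/7 (n(Z, S) = (Z*2)*(-S/7) = (2*Z)*(-S/7) = -2*S*Z/7)
u(k) = -4*k/299 (u(k) = -2/7*(-14)*k/(-299) = (4*k)*(-1/299) = -4*k/299)
(-497732 - 424766)*(u(241) + 20736) = (-497732 - 424766)*(-4/299*241 + 20736) = -922498*(-964/299 + 20736) = -922498*6199100/299 = -5718657351800/299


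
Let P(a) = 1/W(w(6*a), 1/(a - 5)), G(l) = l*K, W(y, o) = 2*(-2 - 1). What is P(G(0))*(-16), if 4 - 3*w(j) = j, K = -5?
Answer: 8/3 ≈ 2.6667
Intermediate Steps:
w(j) = 4/3 - j/3
W(y, o) = -6 (W(y, o) = 2*(-3) = -6)
G(l) = -5*l (G(l) = l*(-5) = -5*l)
P(a) = -⅙ (P(a) = 1/(-6) = -⅙)
P(G(0))*(-16) = -⅙*(-16) = 8/3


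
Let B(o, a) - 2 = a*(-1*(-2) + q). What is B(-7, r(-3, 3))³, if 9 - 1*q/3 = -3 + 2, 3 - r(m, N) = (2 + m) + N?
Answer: 39304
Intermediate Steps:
r(m, N) = 1 - N - m (r(m, N) = 3 - ((2 + m) + N) = 3 - (2 + N + m) = 3 + (-2 - N - m) = 1 - N - m)
q = 30 (q = 27 - 3*(-3 + 2) = 27 - 3*(-1) = 27 + 3 = 30)
B(o, a) = 2 + 32*a (B(o, a) = 2 + a*(-1*(-2) + 30) = 2 + a*(2 + 30) = 2 + a*32 = 2 + 32*a)
B(-7, r(-3, 3))³ = (2 + 32*(1 - 1*3 - 1*(-3)))³ = (2 + 32*(1 - 3 + 3))³ = (2 + 32*1)³ = (2 + 32)³ = 34³ = 39304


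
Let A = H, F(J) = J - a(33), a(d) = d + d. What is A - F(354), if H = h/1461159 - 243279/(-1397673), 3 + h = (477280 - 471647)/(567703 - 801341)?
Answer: -15259277053193698669/53015641831643274 ≈ -287.83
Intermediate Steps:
a(d) = 2*d
F(J) = -66 + J (F(J) = J - 2*33 = J - 1*66 = J - 66 = -66 + J)
h = -706547/233638 (h = -3 + (477280 - 471647)/(567703 - 801341) = -3 + 5633/(-233638) = -3 + 5633*(-1/233638) = -3 - 5633/233638 = -706547/233638 ≈ -3.0241)
H = 9227794319564243/53015641831643274 (H = -706547/233638/1461159 - 243279/(-1397673) = -706547/233638*1/1461159 - 243279*(-1/1397673) = -706547/341382266442 + 27031/155297 = 9227794319564243/53015641831643274 ≈ 0.17406)
A = 9227794319564243/53015641831643274 ≈ 0.17406
A - F(354) = 9227794319564243/53015641831643274 - (-66 + 354) = 9227794319564243/53015641831643274 - 1*288 = 9227794319564243/53015641831643274 - 288 = -15259277053193698669/53015641831643274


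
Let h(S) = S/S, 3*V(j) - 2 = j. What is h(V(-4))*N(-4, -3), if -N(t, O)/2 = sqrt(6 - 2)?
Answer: -4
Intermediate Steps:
N(t, O) = -4 (N(t, O) = -2*sqrt(6 - 2) = -2*sqrt(4) = -2*2 = -4)
V(j) = 2/3 + j/3
h(S) = 1
h(V(-4))*N(-4, -3) = 1*(-4) = -4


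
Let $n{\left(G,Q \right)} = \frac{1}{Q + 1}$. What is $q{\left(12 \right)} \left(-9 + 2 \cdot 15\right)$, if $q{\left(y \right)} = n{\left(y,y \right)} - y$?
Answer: $- \frac{3255}{13} \approx -250.38$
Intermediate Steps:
$n{\left(G,Q \right)} = \frac{1}{1 + Q}$
$q{\left(y \right)} = \frac{1}{1 + y} - y$
$q{\left(12 \right)} \left(-9 + 2 \cdot 15\right) = \frac{1 - 12 \left(1 + 12\right)}{1 + 12} \left(-9 + 2 \cdot 15\right) = \frac{1 - 12 \cdot 13}{13} \left(-9 + 30\right) = \frac{1 - 156}{13} \cdot 21 = \frac{1}{13} \left(-155\right) 21 = \left(- \frac{155}{13}\right) 21 = - \frac{3255}{13}$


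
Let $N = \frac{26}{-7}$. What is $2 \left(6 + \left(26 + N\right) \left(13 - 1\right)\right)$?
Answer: $\frac{3828}{7} \approx 546.86$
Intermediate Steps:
$N = - \frac{26}{7}$ ($N = 26 \left(- \frac{1}{7}\right) = - \frac{26}{7} \approx -3.7143$)
$2 \left(6 + \left(26 + N\right) \left(13 - 1\right)\right) = 2 \left(6 + \left(26 - \frac{26}{7}\right) \left(13 - 1\right)\right) = 2 \left(6 + \frac{156}{7} \cdot 12\right) = 2 \left(6 + \frac{1872}{7}\right) = 2 \cdot \frac{1914}{7} = \frac{3828}{7}$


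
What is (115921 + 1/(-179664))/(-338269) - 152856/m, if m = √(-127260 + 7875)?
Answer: -20826830543/60774761616 + 50952*I*√13265/13265 ≈ -0.34269 + 442.39*I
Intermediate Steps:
m = 3*I*√13265 (m = √(-119385) = 3*I*√13265 ≈ 345.52*I)
(115921 + 1/(-179664))/(-338269) - 152856/m = (115921 + 1/(-179664))/(-338269) - 152856*(-I*√13265/39795) = (115921 - 1/179664)*(-1/338269) - (-50952)*I*√13265/13265 = (20826830543/179664)*(-1/338269) + 50952*I*√13265/13265 = -20826830543/60774761616 + 50952*I*√13265/13265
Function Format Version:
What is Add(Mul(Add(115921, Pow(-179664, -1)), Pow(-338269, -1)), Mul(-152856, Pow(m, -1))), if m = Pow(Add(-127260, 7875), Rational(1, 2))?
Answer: Add(Rational(-20826830543, 60774761616), Mul(Rational(50952, 13265), I, Pow(13265, Rational(1, 2)))) ≈ Add(-0.34269, Mul(442.39, I))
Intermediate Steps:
m = Mul(3, I, Pow(13265, Rational(1, 2))) (m = Pow(-119385, Rational(1, 2)) = Mul(3, I, Pow(13265, Rational(1, 2))) ≈ Mul(345.52, I))
Add(Mul(Add(115921, Pow(-179664, -1)), Pow(-338269, -1)), Mul(-152856, Pow(m, -1))) = Add(Mul(Add(115921, Pow(-179664, -1)), Pow(-338269, -1)), Mul(-152856, Pow(Mul(3, I, Pow(13265, Rational(1, 2))), -1))) = Add(Mul(Add(115921, Rational(-1, 179664)), Rational(-1, 338269)), Mul(-152856, Mul(Rational(-1, 39795), I, Pow(13265, Rational(1, 2))))) = Add(Mul(Rational(20826830543, 179664), Rational(-1, 338269)), Mul(Rational(50952, 13265), I, Pow(13265, Rational(1, 2)))) = Add(Rational(-20826830543, 60774761616), Mul(Rational(50952, 13265), I, Pow(13265, Rational(1, 2))))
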